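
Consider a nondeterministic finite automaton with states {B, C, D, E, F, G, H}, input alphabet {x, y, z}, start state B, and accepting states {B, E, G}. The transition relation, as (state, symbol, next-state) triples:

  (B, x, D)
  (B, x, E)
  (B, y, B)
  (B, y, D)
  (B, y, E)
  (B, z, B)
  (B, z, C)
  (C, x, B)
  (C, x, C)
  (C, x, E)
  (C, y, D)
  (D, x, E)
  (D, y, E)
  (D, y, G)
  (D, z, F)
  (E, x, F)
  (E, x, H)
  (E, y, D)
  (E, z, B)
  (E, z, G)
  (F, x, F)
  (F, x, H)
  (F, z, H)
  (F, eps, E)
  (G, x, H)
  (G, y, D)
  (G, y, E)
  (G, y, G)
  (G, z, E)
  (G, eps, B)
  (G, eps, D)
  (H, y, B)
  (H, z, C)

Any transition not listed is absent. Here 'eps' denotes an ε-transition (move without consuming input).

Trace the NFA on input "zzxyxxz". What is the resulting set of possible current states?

Start in {B}.
Read 'z': {B} → {B, C}.
Read 'z': {B, C} → {B, C}.
Read 'x': {B, C} → {B, C, D, E}.
Read 'y': {B, C, D, E} → {B, D, E, G}.
Read 'x': {B, D, E, G} → {D, E, F, H}.
Read 'x': {D, E, F, H} → {E, F, H}.
Read 'z': {E, F, H} → {B, C, D, G, H}.

{B, C, D, G, H}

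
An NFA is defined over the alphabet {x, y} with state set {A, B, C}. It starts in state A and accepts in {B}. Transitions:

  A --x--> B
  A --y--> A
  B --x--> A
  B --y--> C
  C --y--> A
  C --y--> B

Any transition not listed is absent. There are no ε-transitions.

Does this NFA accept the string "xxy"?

Start in {A}.
Read 'x': A→{B}; now {B}.
Read 'x': B→{A}; now {A}.
Read 'y': A→{A}; now {A}.
The final set {A} contains no accepting state.

No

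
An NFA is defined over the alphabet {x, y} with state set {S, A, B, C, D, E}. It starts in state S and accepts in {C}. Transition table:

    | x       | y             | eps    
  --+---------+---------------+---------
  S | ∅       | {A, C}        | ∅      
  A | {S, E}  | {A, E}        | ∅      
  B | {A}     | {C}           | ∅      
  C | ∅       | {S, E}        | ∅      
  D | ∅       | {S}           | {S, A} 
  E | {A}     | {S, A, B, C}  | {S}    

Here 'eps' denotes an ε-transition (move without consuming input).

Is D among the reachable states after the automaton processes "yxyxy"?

No

Start in {S}.
Read 'y': {S} → {A, C}.
Read 'x': {A, C} → {S, E}.
Read 'y': {S, E} → {S, A, B, C}.
Read 'x': {S, A, B, C} → {S, A, E}.
Read 'y': {S, A, E} → {S, A, B, C, E}.
State D is not in {S, A, B, C, E}.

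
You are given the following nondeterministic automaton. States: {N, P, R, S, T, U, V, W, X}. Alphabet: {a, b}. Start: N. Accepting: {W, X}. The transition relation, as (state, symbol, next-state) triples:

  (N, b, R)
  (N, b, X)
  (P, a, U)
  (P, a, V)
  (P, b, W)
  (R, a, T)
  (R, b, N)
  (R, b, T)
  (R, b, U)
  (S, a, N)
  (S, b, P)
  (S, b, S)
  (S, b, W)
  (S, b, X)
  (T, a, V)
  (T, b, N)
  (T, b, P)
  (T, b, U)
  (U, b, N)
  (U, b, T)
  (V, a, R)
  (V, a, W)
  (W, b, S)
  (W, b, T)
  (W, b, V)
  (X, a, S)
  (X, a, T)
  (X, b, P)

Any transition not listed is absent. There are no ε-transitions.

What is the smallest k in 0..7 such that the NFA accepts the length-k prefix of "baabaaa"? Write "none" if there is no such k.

1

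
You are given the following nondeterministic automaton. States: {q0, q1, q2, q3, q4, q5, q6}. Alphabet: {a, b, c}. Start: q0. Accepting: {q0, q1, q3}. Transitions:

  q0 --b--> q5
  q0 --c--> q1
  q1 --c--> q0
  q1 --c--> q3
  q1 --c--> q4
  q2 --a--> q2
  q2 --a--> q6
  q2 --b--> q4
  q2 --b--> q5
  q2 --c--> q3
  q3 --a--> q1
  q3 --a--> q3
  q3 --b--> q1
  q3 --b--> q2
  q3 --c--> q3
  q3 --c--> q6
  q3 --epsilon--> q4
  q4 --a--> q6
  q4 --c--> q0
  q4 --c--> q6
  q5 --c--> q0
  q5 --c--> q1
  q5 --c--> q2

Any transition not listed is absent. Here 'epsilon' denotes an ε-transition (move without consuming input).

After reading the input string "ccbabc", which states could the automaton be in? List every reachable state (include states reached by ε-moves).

{q0, q1, q2, q6}

Start in {q0}.
Read 'c': {q0} → {q1}.
Read 'c': {q1} → {q0, q3, q4}.
Read 'b': {q0, q3, q4} → {q1, q2, q5}.
Read 'a': {q1, q2, q5} → {q2, q6}.
Read 'b': {q2, q6} → {q4, q5}.
Read 'c': {q4, q5} → {q0, q1, q2, q6}.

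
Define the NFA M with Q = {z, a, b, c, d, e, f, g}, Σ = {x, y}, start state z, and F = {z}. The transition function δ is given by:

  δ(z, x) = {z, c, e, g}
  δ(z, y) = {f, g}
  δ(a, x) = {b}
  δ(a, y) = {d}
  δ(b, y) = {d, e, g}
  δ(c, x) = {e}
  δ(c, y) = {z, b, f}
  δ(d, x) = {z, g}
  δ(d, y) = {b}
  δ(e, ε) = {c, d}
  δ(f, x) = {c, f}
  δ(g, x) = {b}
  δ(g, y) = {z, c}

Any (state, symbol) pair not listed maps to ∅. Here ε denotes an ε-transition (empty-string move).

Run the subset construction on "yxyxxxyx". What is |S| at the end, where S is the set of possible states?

7

Start in {z}.
Read 'y': z→{f, g}; now {f, g}.
Read 'x': f→{c, f}, g→{b}; now {b, c, f}.
Read 'y': b→{d, e, g}, c→{z, b, f}, f→∅; union {z, b, d, e, f, g}; ε-closure = {z, b, c, d, e, f, g}.
Read 'x': z→{z, c, e, g}, b→∅, c→{e}, d→{z, g}, e→∅, f→{c, f}, g→{b}; union {z, b, c, e, f, g}; ε-closure = {z, b, c, d, e, f, g}.
Read 'x': z→{z, c, e, g}, b→∅, c→{e}, d→{z, g}, e→∅, f→{c, f}, g→{b}; union {z, b, c, e, f, g}; ε-closure = {z, b, c, d, e, f, g}.
Read 'x': z→{z, c, e, g}, b→∅, c→{e}, d→{z, g}, e→∅, f→{c, f}, g→{b}; union {z, b, c, e, f, g}; ε-closure = {z, b, c, d, e, f, g}.
Read 'y': z→{f, g}, b→{d, e, g}, c→{z, b, f}, d→{b}, e→∅, f→∅, g→{z, c}; now {z, b, c, d, e, f, g}.
Read 'x': z→{z, c, e, g}, b→∅, c→{e}, d→{z, g}, e→∅, f→{c, f}, g→{b}; union {z, b, c, e, f, g}; ε-closure = {z, b, c, d, e, f, g}.
That set has 7 states.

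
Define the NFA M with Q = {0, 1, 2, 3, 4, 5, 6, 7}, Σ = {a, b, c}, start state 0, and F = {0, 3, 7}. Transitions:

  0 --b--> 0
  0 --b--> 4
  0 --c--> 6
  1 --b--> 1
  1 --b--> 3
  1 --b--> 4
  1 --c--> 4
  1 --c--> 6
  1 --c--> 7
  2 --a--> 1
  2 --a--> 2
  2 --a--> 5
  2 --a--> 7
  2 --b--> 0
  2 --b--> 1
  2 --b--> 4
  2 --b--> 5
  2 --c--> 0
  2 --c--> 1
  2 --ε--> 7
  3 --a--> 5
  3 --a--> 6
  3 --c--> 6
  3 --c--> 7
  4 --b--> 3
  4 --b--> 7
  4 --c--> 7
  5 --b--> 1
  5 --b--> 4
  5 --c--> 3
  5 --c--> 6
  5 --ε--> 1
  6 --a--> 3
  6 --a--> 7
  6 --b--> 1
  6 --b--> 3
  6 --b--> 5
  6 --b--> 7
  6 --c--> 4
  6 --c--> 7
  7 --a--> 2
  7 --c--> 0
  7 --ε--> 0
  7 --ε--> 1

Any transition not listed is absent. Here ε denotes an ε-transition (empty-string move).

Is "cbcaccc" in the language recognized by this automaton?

Yes

Start in {0}.
Read 'c': 0→{6}; now {6}.
Read 'b': 6→{1, 3, 5, 7}; union {1, 3, 5, 7}; ε-closure = {0, 1, 3, 5, 7}.
Read 'c': 0→{6}, 1→{4, 6, 7}, 3→{6, 7}, 5→{3, 6}, 7→{0}; union {0, 3, 4, 6, 7}; ε-closure = {0, 1, 3, 4, 6, 7}.
Read 'a': 0→∅, 1→∅, 3→{5, 6}, 4→∅, 6→{3, 7}, 7→{2}; union {2, 3, 5, 6, 7}; ε-closure = {0, 1, 2, 3, 5, 6, 7}.
Read 'c': 0→{6}, 1→{4, 6, 7}, 2→{0, 1}, 3→{6, 7}, 5→{3, 6}, 6→{4, 7}, 7→{0}; now {0, 1, 3, 4, 6, 7}.
Read 'c': 0→{6}, 1→{4, 6, 7}, 3→{6, 7}, 4→{7}, 6→{4, 7}, 7→{0}; union {0, 4, 6, 7}; ε-closure = {0, 1, 4, 6, 7}.
Read 'c': 0→{6}, 1→{4, 6, 7}, 4→{7}, 6→{4, 7}, 7→{0}; union {0, 4, 6, 7}; ε-closure = {0, 1, 4, 6, 7}.
The final set {0, 1, 4, 6, 7} contains the accepting states 0, 7.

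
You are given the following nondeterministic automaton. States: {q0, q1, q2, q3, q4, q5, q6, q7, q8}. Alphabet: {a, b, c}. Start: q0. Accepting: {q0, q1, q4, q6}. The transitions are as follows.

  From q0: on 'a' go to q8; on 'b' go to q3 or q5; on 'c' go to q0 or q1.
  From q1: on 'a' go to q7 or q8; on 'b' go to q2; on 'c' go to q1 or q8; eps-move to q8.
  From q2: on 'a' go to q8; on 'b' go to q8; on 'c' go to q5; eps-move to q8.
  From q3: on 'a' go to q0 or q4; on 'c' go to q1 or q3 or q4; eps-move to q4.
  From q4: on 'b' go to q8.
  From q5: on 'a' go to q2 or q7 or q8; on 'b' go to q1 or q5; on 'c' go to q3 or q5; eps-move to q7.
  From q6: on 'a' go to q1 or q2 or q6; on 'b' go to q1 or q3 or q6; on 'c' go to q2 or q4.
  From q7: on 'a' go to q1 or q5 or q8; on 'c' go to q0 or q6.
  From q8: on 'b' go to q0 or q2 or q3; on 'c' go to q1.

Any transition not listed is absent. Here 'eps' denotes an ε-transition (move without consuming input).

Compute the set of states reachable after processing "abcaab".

Start in {q0}.
Read 'a': q0→{q8}; now {q8}.
Read 'b': q8→{q0, q2, q3}; union {q0, q2, q3}; ε-closure = {q0, q2, q3, q4, q8}.
Read 'c': q0→{q0, q1}, q2→{q5}, q3→{q1, q3, q4}, q4→∅, q8→{q1}; union {q0, q1, q3, q4, q5}; ε-closure = {q0, q1, q3, q4, q5, q7, q8}.
Read 'a': q0→{q8}, q1→{q7, q8}, q3→{q0, q4}, q4→∅, q5→{q2, q7, q8}, q7→{q1, q5, q8}, q8→∅; now {q0, q1, q2, q4, q5, q7, q8}.
Read 'a': q0→{q8}, q1→{q7, q8}, q2→{q8}, q4→∅, q5→{q2, q7, q8}, q7→{q1, q5, q8}, q8→∅; now {q1, q2, q5, q7, q8}.
Read 'b': q1→{q2}, q2→{q8}, q5→{q1, q5}, q7→∅, q8→{q0, q2, q3}; union {q0, q1, q2, q3, q5, q8}; ε-closure = {q0, q1, q2, q3, q4, q5, q7, q8}.

{q0, q1, q2, q3, q4, q5, q7, q8}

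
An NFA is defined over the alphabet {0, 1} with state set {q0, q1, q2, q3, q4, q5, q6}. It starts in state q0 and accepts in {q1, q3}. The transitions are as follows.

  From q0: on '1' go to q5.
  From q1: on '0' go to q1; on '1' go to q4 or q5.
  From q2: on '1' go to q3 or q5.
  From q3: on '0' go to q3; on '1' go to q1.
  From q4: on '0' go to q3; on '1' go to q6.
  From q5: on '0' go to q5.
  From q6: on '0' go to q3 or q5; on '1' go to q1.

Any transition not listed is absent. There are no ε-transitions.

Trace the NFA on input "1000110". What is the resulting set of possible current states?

∅

Start in {q0}.
Read '1': {q0} → {q5}.
Read '0': {q5} → {q5}.
Read '0': {q5} → {q5}.
Read '0': {q5} → {q5}.
Read '1': {q5} → ∅.
The set is empty and remains empty for the remaining 2 symbols.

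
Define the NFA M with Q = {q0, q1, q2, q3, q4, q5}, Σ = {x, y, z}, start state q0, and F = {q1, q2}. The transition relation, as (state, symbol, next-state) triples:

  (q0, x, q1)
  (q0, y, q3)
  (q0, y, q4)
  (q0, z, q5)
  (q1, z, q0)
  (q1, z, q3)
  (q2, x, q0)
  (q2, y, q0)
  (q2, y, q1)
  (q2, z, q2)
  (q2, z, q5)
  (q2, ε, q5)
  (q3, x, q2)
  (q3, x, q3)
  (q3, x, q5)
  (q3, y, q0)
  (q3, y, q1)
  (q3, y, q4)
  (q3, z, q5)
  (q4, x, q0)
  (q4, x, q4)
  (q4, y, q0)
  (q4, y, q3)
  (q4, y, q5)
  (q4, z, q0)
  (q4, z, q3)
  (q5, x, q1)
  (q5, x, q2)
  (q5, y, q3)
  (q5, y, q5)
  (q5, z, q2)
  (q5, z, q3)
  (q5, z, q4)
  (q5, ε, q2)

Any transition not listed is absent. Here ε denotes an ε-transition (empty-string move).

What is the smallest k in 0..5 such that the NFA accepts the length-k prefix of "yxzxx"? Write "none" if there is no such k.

2

Start in {q0}.
Read 'y': {q0} → {q3, q4}.
Read 'x': {q3, q4} → {q0, q2, q3, q4, q5}.
None of the earlier sets intersect F, but {q0, q2, q3, q4, q5} does.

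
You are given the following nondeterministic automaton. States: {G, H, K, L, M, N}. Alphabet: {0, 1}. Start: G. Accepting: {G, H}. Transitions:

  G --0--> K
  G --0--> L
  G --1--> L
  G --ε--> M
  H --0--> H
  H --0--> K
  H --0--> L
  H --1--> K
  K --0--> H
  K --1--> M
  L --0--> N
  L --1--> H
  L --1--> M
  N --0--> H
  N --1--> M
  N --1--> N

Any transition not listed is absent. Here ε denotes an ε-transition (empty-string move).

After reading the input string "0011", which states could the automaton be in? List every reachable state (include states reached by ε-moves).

{M, N}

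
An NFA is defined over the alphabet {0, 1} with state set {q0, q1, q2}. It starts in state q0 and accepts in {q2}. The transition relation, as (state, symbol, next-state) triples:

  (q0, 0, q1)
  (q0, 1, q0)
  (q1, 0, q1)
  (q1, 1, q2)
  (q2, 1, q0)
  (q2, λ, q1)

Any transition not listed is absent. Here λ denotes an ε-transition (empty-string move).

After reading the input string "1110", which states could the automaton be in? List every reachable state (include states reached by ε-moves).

Start in {q0}.
Read '1': q0→{q0}; now {q0}.
Read '1': q0→{q0}; now {q0}.
Read '1': q0→{q0}; now {q0}.
Read '0': q0→{q1}; now {q1}.

{q1}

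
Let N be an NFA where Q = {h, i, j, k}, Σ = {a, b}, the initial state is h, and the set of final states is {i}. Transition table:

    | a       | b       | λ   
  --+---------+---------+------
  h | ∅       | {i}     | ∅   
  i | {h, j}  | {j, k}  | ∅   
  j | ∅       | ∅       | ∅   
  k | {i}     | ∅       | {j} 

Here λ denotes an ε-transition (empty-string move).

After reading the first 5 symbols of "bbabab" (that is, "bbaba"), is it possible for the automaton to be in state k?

No

Start in {h}.
Read 'b': h→{i}; now {i}.
Read 'b': i→{j, k}; now {j, k}.
Read 'a': j→∅, k→{i}; now {i}.
Read 'b': i→{j, k}; now {j, k}.
Read 'a': j→∅, k→{i}; now {i}.
State k is not in {i}.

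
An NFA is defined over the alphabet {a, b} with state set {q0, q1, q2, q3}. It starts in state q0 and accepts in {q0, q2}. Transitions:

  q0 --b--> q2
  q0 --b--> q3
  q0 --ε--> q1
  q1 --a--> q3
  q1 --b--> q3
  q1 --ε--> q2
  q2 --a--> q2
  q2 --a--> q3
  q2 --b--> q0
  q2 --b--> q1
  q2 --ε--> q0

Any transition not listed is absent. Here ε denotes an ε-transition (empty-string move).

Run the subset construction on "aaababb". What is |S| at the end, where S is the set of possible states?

4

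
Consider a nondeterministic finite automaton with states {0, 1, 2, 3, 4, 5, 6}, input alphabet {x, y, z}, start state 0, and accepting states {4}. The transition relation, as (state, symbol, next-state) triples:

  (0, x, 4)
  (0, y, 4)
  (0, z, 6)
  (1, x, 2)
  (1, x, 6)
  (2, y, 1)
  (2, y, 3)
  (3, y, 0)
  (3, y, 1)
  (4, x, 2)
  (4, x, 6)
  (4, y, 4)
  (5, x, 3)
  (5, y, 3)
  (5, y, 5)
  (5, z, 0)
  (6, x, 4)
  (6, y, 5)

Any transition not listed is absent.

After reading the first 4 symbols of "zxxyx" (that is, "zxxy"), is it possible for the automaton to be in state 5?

Yes

Start in {0}.
Read 'z': {0} → {6}.
Read 'x': {6} → {4}.
Read 'x': {4} → {2, 6}.
Read 'y': {2, 6} → {1, 3, 5}.
State 5 is in {1, 3, 5}.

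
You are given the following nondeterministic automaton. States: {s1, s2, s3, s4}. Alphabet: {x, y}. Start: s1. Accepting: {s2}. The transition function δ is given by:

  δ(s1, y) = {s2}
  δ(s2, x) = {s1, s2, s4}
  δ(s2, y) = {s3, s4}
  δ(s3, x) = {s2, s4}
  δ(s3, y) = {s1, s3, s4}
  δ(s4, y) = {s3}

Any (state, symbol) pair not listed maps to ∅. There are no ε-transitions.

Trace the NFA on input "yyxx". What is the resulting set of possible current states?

{s1, s2, s4}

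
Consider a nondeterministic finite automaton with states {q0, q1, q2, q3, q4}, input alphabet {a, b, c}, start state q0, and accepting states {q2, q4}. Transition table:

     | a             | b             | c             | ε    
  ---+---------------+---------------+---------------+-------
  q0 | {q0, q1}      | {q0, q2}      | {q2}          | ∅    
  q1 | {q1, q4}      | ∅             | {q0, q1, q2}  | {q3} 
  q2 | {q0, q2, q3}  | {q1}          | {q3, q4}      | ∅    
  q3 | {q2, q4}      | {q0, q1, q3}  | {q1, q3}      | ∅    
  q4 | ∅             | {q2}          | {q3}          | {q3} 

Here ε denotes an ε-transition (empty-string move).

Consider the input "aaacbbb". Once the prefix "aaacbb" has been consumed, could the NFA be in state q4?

No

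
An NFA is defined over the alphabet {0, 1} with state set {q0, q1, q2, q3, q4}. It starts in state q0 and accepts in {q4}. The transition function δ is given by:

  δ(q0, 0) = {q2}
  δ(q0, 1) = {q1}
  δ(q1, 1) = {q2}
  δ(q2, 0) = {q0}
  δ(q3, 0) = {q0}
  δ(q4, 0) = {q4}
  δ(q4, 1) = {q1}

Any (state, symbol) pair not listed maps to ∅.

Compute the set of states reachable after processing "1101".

{q1}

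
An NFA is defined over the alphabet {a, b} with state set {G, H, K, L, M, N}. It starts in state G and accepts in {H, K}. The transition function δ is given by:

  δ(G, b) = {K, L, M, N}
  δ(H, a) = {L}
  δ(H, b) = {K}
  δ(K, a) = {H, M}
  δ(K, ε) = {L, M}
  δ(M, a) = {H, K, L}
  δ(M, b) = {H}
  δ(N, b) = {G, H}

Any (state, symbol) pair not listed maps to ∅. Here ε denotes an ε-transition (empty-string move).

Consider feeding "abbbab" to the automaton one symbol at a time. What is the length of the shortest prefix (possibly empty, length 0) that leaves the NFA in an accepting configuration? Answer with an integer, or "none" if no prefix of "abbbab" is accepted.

Start in {G}.
Read 'a': G→∅; now ∅.
The set is empty and remains empty for the remaining 5 symbols.
No reachable set along the way intersects F.

none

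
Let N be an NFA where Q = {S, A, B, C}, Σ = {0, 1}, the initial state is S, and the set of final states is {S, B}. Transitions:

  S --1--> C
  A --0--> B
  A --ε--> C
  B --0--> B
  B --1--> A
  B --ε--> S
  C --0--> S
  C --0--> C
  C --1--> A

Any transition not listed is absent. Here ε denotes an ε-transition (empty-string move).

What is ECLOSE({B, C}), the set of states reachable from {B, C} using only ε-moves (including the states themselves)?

Begin with {B, C}.
ε-move B → S; add S.

{S, B, C}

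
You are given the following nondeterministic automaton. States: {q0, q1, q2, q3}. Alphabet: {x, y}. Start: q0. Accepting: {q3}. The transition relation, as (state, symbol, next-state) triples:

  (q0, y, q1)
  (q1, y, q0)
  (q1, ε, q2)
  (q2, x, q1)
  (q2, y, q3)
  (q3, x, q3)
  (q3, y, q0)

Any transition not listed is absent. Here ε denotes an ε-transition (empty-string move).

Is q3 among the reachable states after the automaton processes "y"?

Start in {q0}.
Read 'y': q0→{q1}; union {q1}; ε-closure = {q1, q2}.
State q3 is not in {q1, q2}.

No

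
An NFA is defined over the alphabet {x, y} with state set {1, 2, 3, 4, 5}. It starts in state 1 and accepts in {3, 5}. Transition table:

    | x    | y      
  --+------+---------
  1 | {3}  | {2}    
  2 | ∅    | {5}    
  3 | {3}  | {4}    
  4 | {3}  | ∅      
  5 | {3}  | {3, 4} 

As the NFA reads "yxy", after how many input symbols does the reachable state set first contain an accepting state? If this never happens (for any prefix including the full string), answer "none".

Start in {1}.
Read 'y': 1→{2}; now {2}.
Read 'x': 2→∅; now ∅.
The set is empty and remains empty for the remaining 1 symbol.
No reachable set along the way intersects F.

none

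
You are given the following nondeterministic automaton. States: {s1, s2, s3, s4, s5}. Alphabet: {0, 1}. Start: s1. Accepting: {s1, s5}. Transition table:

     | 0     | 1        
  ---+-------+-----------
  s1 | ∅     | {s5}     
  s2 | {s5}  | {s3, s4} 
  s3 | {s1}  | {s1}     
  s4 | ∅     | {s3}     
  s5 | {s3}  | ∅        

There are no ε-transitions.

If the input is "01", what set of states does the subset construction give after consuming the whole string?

Start in {s1}.
Read '0': {s1} → ∅.
The set is empty and remains empty for the remaining 1 symbol.

∅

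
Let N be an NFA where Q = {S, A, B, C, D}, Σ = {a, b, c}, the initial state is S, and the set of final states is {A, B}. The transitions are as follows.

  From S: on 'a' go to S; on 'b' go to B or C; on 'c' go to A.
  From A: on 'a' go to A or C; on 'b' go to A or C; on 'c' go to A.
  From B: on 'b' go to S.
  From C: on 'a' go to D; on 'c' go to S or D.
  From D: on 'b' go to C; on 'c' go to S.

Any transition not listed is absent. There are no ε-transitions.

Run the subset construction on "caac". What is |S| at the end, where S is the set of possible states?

3

Start in {S}.
Read 'c': S→{A}; now {A}.
Read 'a': A→{A, C}; now {A, C}.
Read 'a': A→{A, C}, C→{D}; now {A, C, D}.
Read 'c': A→{A}, C→{S, D}, D→{S}; now {S, A, D}.
That set has 3 states.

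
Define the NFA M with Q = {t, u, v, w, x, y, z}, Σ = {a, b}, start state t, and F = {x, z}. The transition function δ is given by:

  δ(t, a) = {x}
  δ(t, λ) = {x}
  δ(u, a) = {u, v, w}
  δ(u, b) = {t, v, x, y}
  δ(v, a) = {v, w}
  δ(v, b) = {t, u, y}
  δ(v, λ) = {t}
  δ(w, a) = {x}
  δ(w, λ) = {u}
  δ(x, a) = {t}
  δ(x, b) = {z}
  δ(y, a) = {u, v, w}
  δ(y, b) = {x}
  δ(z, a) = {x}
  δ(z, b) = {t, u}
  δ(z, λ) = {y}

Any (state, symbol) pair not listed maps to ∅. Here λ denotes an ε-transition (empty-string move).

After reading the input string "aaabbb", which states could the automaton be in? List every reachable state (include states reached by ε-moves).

Start: ε-closure({t}) = {t, x}.
Read 'a': t→{x}, x→{t}; now {t, x}.
Read 'a': t→{x}, x→{t}; now {t, x}.
Read 'a': t→{x}, x→{t}; now {t, x}.
Read 'b': t→∅, x→{z}; union {z}; ε-closure = {y, z}.
Read 'b': y→{x}, z→{t, u}; now {t, u, x}.
Read 'b': t→∅, u→{t, v, x, y}, x→{z}; now {t, v, x, y, z}.

{t, v, x, y, z}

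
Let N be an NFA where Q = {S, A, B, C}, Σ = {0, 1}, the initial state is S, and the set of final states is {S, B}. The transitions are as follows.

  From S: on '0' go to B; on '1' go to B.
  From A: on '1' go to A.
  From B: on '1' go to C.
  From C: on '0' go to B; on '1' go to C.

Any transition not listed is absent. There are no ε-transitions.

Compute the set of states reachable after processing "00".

Start in {S}.
Read '0': S→{B}; now {B}.
Read '0': B→∅; now ∅.

∅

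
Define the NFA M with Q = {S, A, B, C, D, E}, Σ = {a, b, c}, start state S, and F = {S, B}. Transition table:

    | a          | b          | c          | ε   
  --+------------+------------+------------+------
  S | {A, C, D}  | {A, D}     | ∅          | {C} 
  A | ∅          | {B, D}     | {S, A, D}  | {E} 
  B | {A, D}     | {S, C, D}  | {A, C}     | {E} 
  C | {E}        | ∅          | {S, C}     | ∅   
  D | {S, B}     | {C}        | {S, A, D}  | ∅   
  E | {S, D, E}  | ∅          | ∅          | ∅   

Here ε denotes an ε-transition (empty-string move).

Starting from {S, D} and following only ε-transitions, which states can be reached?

{S, C, D}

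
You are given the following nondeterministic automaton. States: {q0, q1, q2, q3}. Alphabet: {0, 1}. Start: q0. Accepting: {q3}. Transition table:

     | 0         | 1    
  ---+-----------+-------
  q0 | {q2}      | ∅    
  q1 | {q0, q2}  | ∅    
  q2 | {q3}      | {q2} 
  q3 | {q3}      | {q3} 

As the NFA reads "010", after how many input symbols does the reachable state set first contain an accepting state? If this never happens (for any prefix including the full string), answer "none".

Start in {q0}.
Read '0': {q0} → {q2}.
Read '1': {q2} → {q2}.
Read '0': {q2} → {q3}.
None of the earlier sets intersect F, but {q3} does.

3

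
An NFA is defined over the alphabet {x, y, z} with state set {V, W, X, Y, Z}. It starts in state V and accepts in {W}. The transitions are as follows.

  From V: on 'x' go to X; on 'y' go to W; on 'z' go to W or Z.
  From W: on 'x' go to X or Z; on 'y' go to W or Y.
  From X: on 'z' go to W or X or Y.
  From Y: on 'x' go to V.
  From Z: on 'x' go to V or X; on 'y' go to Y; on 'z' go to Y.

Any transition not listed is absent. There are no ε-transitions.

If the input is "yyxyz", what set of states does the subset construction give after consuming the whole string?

Start in {V}.
Read 'y': V→{W}; now {W}.
Read 'y': W→{W, Y}; now {W, Y}.
Read 'x': W→{X, Z}, Y→{V}; now {V, X, Z}.
Read 'y': V→{W}, X→∅, Z→{Y}; now {W, Y}.
Read 'z': W→∅, Y→∅; now ∅.

∅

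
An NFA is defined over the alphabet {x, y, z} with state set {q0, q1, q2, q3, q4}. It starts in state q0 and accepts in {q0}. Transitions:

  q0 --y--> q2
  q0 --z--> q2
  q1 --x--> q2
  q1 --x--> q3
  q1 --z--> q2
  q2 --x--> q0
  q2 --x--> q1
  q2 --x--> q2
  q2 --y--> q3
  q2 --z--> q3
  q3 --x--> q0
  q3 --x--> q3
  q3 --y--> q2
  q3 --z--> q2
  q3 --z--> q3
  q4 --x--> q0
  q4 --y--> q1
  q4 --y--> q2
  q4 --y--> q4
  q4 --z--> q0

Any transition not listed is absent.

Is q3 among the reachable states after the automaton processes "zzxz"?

Yes

Start in {q0}.
Read 'z': q0→{q2}; now {q2}.
Read 'z': q2→{q3}; now {q3}.
Read 'x': q3→{q0, q3}; now {q0, q3}.
Read 'z': q0→{q2}, q3→{q2, q3}; now {q2, q3}.
State q3 is in {q2, q3}.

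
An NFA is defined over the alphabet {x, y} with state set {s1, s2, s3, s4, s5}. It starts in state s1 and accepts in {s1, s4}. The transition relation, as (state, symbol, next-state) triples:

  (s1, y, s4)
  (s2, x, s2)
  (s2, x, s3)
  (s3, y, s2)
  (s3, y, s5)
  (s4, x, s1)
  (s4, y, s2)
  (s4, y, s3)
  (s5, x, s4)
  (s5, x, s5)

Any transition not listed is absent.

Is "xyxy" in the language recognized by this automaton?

No

Start in {s1}.
Read 'x': s1→∅; now ∅.
The set is empty and remains empty for the remaining 3 symbols.
The final set ∅ contains no accepting state.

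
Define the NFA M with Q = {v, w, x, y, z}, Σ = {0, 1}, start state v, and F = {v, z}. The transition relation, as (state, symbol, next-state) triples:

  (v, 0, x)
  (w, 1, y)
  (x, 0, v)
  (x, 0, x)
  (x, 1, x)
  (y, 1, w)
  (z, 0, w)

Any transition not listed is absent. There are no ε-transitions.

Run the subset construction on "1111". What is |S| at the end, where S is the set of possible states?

Start in {v}.
Read '1': {v} → ∅.
The set is empty and remains empty for the remaining 3 symbols.
That set has 0 states.

0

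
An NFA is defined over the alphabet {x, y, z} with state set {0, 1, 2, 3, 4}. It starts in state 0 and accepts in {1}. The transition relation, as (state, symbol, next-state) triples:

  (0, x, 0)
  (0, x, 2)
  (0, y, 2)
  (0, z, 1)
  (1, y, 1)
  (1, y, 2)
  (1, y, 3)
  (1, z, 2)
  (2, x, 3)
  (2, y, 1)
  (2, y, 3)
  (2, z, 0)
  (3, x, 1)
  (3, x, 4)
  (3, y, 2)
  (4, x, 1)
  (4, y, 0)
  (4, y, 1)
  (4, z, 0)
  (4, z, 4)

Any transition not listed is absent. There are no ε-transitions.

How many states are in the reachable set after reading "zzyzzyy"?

2

Start in {0}.
Read 'z': {0} → {1}.
Read 'z': {1} → {2}.
Read 'y': {2} → {1, 3}.
Read 'z': {1, 3} → {2}.
Read 'z': {2} → {0}.
Read 'y': {0} → {2}.
Read 'y': {2} → {1, 3}.
That set has 2 states.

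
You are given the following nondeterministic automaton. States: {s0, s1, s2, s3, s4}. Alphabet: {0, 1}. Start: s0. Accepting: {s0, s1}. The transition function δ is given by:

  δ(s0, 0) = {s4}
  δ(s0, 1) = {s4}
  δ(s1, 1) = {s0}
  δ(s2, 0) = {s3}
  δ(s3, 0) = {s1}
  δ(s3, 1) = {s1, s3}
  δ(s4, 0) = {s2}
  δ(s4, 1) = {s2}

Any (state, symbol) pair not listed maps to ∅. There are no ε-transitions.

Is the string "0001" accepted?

Yes

Start in {s0}.
Read '0': {s0} → {s4}.
Read '0': {s4} → {s2}.
Read '0': {s2} → {s3}.
Read '1': {s3} → {s1, s3}.
The final set {s1, s3} contains the accepting state s1.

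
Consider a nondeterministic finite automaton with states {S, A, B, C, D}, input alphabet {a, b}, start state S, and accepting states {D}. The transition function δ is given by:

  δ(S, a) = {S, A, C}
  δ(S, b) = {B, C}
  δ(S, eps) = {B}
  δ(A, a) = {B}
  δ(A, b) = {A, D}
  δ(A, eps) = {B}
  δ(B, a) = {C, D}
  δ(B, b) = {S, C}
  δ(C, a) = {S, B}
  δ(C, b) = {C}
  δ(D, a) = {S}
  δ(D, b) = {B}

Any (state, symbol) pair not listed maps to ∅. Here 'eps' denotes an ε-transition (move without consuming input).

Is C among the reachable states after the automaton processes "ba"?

Yes

Start: ε-closure({S}) = {S, B}.
Read 'b': S→{B, C}, B→{S, C}; now {S, B, C}.
Read 'a': S→{S, A, C}, B→{C, D}, C→{S, B}; now {S, A, B, C, D}.
State C is in {S, A, B, C, D}.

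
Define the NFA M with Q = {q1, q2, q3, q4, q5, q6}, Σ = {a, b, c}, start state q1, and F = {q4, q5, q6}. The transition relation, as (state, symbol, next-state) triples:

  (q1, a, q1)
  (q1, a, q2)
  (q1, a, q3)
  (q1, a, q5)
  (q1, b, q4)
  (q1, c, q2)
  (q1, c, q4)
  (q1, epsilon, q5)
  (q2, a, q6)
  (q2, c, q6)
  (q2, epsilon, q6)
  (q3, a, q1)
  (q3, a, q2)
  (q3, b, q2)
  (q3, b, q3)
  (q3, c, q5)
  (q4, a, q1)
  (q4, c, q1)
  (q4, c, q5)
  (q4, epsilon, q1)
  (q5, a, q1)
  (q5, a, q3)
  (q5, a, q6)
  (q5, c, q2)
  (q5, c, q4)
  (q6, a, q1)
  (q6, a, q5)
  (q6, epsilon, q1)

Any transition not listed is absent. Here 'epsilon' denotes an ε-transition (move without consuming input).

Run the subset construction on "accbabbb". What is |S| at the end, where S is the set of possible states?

Start: ε-closure({q1}) = {q1, q5}.
Read 'a': {q1, q5} → {q1, q2, q3, q5, q6}.
Read 'c': {q1, q2, q3, q5, q6} → {q1, q2, q4, q5, q6}.
Read 'c': {q1, q2, q4, q5, q6} → {q1, q2, q4, q5, q6}.
Read 'b': {q1, q2, q4, q5, q6} → {q1, q4, q5}.
Read 'a': {q1, q4, q5} → {q1, q2, q3, q5, q6}.
Read 'b': {q1, q2, q3, q5, q6} → {q1, q2, q3, q4, q5, q6}.
Read 'b': {q1, q2, q3, q4, q5, q6} → {q1, q2, q3, q4, q5, q6}.
Read 'b': {q1, q2, q3, q4, q5, q6} → {q1, q2, q3, q4, q5, q6}.
That set has 6 states.

6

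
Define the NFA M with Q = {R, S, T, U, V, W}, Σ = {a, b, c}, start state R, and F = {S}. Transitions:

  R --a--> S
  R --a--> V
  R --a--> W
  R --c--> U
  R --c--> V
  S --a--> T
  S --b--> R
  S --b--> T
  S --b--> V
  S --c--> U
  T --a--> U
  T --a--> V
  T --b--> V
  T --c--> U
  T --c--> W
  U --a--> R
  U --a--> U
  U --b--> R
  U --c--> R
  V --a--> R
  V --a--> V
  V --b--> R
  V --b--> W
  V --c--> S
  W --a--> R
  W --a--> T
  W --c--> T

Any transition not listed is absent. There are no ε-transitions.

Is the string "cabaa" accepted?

Start in {R}.
Read 'c': R→{U, V}; now {U, V}.
Read 'a': U→{R, U}, V→{R, V}; now {R, U, V}.
Read 'b': R→∅, U→{R}, V→{R, W}; now {R, W}.
Read 'a': R→{S, V, W}, W→{R, T}; now {R, S, T, V, W}.
Read 'a': R→{S, V, W}, S→{T}, T→{U, V}, V→{R, V}, W→{R, T}; now {R, S, T, U, V, W}.
The final set {R, S, T, U, V, W} contains the accepting state S.

Yes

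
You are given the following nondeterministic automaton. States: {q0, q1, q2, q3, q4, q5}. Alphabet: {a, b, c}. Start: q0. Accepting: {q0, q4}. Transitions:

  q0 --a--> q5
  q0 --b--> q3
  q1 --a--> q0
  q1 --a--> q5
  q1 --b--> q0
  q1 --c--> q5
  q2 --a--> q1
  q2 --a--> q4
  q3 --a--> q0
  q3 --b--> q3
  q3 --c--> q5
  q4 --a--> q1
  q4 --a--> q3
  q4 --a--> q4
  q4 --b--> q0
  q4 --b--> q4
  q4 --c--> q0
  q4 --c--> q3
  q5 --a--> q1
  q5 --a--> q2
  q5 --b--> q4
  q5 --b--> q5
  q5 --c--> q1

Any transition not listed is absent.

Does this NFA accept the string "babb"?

Start in {q0}.
Read 'b': {q0} → {q3}.
Read 'a': {q3} → {q0}.
Read 'b': {q0} → {q3}.
Read 'b': {q3} → {q3}.
The final set {q3} contains no accepting state.

No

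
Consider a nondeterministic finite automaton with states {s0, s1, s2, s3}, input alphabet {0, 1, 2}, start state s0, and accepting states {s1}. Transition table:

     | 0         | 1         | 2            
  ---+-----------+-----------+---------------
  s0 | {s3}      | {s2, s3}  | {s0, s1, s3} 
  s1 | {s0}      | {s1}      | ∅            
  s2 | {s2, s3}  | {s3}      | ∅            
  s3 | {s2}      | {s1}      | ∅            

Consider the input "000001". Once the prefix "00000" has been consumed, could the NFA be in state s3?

Yes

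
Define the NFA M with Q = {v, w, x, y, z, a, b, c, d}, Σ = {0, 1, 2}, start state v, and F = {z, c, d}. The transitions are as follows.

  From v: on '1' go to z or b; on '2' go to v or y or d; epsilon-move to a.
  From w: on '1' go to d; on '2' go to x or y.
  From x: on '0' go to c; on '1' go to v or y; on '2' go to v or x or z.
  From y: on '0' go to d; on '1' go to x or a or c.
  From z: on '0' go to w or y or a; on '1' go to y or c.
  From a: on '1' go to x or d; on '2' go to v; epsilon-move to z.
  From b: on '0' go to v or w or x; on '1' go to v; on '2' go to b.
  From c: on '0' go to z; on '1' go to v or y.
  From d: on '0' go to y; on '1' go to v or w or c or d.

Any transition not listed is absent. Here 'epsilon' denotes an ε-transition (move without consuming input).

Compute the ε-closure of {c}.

{c}

Begin with {c}.
No ε-moves leave this set, so the closure equals the set itself.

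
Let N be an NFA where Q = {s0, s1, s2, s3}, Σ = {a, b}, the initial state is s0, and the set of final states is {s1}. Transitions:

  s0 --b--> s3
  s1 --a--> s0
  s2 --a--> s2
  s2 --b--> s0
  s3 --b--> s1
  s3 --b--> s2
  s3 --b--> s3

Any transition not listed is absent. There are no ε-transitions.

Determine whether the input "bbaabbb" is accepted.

Yes

Start in {s0}.
Read 'b': s0→{s3}; now {s3}.
Read 'b': s3→{s1, s2, s3}; now {s1, s2, s3}.
Read 'a': s1→{s0}, s2→{s2}, s3→∅; now {s0, s2}.
Read 'a': s0→∅, s2→{s2}; now {s2}.
Read 'b': s2→{s0}; now {s0}.
Read 'b': s0→{s3}; now {s3}.
Read 'b': s3→{s1, s2, s3}; now {s1, s2, s3}.
The final set {s1, s2, s3} contains the accepting state s1.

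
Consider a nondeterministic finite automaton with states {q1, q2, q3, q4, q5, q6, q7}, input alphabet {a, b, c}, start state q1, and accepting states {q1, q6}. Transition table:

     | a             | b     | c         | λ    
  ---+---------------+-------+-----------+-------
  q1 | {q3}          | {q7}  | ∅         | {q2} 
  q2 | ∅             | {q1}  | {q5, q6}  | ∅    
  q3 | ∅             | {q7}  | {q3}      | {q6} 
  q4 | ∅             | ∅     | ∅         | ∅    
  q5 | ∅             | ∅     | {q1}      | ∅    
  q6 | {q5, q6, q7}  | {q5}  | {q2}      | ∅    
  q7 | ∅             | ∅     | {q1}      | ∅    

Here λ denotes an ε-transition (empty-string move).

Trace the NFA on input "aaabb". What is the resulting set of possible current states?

∅

Start: ε-closure({q1}) = {q1, q2}.
Read 'a': q1→{q3}, q2→∅; union {q3}; ε-closure = {q3, q6}.
Read 'a': q3→∅, q6→{q5, q6, q7}; now {q5, q6, q7}.
Read 'a': q5→∅, q6→{q5, q6, q7}, q7→∅; now {q5, q6, q7}.
Read 'b': q5→∅, q6→{q5}, q7→∅; now {q5}.
Read 'b': q5→∅; now ∅.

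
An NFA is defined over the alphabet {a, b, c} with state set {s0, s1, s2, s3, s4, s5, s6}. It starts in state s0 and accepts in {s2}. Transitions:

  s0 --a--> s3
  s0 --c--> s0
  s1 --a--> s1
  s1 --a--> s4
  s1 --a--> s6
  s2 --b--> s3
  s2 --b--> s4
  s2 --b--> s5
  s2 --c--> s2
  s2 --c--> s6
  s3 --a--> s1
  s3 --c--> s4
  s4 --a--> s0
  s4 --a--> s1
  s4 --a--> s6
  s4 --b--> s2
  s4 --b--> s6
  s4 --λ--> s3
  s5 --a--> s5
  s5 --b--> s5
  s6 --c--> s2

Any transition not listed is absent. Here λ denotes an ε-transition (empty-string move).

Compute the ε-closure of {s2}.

{s2}

Begin with {s2}.
No ε-moves leave this set, so the closure equals the set itself.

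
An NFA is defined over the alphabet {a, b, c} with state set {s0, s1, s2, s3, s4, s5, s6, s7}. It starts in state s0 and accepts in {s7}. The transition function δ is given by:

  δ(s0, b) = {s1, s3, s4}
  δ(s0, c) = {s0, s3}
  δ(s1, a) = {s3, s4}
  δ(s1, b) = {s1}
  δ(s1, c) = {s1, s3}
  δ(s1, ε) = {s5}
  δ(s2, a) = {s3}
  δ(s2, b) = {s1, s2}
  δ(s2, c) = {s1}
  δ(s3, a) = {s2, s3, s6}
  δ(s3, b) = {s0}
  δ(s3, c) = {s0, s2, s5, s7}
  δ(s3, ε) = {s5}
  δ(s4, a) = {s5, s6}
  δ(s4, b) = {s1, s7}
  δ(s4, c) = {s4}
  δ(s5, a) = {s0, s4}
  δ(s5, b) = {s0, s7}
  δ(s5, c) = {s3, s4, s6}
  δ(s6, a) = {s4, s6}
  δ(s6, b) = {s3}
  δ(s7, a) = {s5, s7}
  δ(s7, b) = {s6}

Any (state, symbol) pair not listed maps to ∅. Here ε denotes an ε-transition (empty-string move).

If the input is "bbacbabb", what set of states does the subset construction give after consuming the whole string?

Start in {s0}.
Read 'b': s0→{s1, s3, s4}; union {s1, s3, s4}; ε-closure = {s1, s3, s4, s5}.
Read 'b': s1→{s1}, s3→{s0}, s4→{s1, s7}, s5→{s0, s7}; union {s0, s1, s7}; ε-closure = {s0, s1, s5, s7}.
Read 'a': s0→∅, s1→{s3, s4}, s5→{s0, s4}, s7→{s5, s7}; now {s0, s3, s4, s5, s7}.
Read 'c': s0→{s0, s3}, s3→{s0, s2, s5, s7}, s4→{s4}, s5→{s3, s4, s6}, s7→∅; now {s0, s2, s3, s4, s5, s6, s7}.
Read 'b': s0→{s1, s3, s4}, s2→{s1, s2}, s3→{s0}, s4→{s1, s7}, s5→{s0, s7}, s6→{s3}, s7→{s6}; union {s0, s1, s2, s3, s4, s6, s7}; ε-closure = {s0, s1, s2, s3, s4, s5, s6, s7}.
Read 'a': s0→∅, s1→{s3, s4}, s2→{s3}, s3→{s2, s3, s6}, s4→{s5, s6}, s5→{s0, s4}, s6→{s4, s6}, s7→{s5, s7}; now {s0, s2, s3, s4, s5, s6, s7}.
Read 'b': s0→{s1, s3, s4}, s2→{s1, s2}, s3→{s0}, s4→{s1, s7}, s5→{s0, s7}, s6→{s3}, s7→{s6}; union {s0, s1, s2, s3, s4, s6, s7}; ε-closure = {s0, s1, s2, s3, s4, s5, s6, s7}.
Read 'b': s0→{s1, s3, s4}, s1→{s1}, s2→{s1, s2}, s3→{s0}, s4→{s1, s7}, s5→{s0, s7}, s6→{s3}, s7→{s6}; union {s0, s1, s2, s3, s4, s6, s7}; ε-closure = {s0, s1, s2, s3, s4, s5, s6, s7}.

{s0, s1, s2, s3, s4, s5, s6, s7}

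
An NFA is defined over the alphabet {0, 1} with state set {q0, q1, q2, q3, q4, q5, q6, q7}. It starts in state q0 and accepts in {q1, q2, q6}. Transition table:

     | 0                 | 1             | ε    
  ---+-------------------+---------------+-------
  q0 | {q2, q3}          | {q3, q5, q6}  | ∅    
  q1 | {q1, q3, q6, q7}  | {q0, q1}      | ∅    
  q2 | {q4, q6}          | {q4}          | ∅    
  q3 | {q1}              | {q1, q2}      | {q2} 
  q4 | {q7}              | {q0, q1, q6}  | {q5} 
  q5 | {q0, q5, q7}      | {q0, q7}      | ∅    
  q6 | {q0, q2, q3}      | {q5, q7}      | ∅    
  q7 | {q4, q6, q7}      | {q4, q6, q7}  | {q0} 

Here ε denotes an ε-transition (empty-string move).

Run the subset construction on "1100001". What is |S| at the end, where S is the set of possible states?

Start in {q0}.
Read '1': {q0} → {q2, q3, q5, q6}.
Read '1': {q2, q3, q5, q6} → {q0, q1, q2, q4, q5, q7}.
Read '0': {q0, q1, q2, q4, q5, q7} → {q0, q1, q2, q3, q4, q5, q6, q7}.
Read '0': {q0, q1, q2, q3, q4, q5, q6, q7} → {q0, q1, q2, q3, q4, q5, q6, q7}.
Read '0': {q0, q1, q2, q3, q4, q5, q6, q7} → {q0, q1, q2, q3, q4, q5, q6, q7}.
Read '0': {q0, q1, q2, q3, q4, q5, q6, q7} → {q0, q1, q2, q3, q4, q5, q6, q7}.
Read '1': {q0, q1, q2, q3, q4, q5, q6, q7} → {q0, q1, q2, q3, q4, q5, q6, q7}.
That set has 8 states.

8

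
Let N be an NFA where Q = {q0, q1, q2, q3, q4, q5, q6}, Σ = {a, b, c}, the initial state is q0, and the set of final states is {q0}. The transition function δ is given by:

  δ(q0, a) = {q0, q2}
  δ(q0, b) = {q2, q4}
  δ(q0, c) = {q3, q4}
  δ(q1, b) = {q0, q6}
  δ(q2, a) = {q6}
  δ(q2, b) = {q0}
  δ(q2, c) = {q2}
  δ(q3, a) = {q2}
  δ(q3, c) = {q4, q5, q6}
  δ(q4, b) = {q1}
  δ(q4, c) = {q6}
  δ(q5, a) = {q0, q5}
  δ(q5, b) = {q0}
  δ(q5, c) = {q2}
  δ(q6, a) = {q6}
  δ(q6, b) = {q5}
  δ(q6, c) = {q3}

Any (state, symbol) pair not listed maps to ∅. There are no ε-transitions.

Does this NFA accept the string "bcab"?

Start in {q0}.
Read 'b': {q0} → {q2, q4}.
Read 'c': {q2, q4} → {q2, q6}.
Read 'a': {q2, q6} → {q6}.
Read 'b': {q6} → {q5}.
The final set {q5} contains no accepting state.

No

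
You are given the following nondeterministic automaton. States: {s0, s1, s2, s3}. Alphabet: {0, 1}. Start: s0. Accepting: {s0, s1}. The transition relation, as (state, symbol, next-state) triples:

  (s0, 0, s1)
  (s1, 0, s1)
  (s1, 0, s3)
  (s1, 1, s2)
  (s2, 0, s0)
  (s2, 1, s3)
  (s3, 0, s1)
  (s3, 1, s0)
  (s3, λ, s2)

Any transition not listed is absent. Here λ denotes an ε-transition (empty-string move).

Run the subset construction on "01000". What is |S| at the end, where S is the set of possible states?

Start in {s0}.
Read '0': s0→{s1}; now {s1}.
Read '1': s1→{s2}; now {s2}.
Read '0': s2→{s0}; now {s0}.
Read '0': s0→{s1}; now {s1}.
Read '0': s1→{s1, s3}; union {s1, s3}; ε-closure = {s1, s2, s3}.
That set has 3 states.

3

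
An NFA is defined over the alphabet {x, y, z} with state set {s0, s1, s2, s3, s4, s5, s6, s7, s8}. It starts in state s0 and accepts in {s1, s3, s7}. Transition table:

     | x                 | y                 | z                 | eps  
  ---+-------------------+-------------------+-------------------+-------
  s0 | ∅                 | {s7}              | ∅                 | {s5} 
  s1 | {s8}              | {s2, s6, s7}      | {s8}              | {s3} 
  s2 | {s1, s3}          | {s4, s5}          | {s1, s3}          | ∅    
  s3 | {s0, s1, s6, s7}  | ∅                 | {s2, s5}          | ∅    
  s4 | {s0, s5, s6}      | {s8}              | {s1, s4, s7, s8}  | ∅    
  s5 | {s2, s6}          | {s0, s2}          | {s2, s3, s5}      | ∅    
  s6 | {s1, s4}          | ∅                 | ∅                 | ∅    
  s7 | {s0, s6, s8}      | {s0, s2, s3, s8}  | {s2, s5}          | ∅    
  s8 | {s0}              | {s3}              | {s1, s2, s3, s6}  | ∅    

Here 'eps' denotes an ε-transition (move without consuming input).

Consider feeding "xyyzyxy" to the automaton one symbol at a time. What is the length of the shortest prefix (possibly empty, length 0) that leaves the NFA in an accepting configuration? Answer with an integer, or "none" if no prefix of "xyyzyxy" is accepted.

4

Start: ε-closure({s0}) = {s0, s5}.
Read 'x': {s0, s5} → {s2, s6}.
Read 'y': {s2, s6} → {s4, s5}.
Read 'y': {s4, s5} → {s0, s2, s5, s8}.
Read 'z': {s0, s2, s5, s8} → {s1, s2, s3, s5, s6}.
None of the earlier sets intersect F, but {s1, s2, s3, s5, s6} does.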